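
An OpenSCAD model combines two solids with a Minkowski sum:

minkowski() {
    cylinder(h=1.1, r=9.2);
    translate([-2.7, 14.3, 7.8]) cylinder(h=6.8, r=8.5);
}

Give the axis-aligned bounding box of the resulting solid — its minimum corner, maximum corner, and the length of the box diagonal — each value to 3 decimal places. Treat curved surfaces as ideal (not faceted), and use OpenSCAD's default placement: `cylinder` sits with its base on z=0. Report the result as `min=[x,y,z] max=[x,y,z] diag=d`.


min=[-20.400,-3.400,7.800] max=[15.000,32.000,15.700] diag=50.683

A = translate([-2.7, 14.3, 7.8]) cylinder(h=6.8, r=8.5) → bbox [-11.2,5.8,7.8] .. [5.8,22.8,14.6]
B = cylinder(h=1.1, r=9.2) → bbox [-9.2,-9.2,0] .. [9.2,9.2,1.1]
lo = A.lo+B.lo = [-11.2-9.2, 5.8-9.2, 7.8+0] = [-20.400,-3.400,7.800]
hi = A.hi+B.hi = [5.8+9.2, 22.8+9.2, 14.6+1.1] = [15.000,32.000,15.700]
diag = √(35.4²+35.4²+7.9²) = √2568.73 = 50.683


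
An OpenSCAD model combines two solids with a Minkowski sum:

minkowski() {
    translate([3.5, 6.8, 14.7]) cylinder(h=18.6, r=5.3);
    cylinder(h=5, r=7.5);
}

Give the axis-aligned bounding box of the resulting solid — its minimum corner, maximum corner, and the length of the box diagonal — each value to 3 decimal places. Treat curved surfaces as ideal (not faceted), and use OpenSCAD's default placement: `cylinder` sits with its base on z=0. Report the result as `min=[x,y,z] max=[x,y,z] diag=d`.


min=[-9.300,-6.000,14.700] max=[16.300,19.600,38.300] diag=43.217

A = translate([3.5, 6.8, 14.7]) cylinder(h=18.6, r=5.3) → bbox [-1.8,1.5,14.7] .. [8.8,12.1,33.3]
B = cylinder(h=5, r=7.5) → bbox [-7.5,-7.5,0] .. [7.5,7.5,5]
lo = A.lo+B.lo = [-1.8-7.5, 1.5-7.5, 14.7+0] = [-9.300,-6.000,14.700]
hi = A.hi+B.hi = [8.8+7.5, 12.1+7.5, 33.3+5] = [16.300,19.600,38.300]
diag = √(25.6²+25.6²+23.6²) = √1867.68 = 43.217


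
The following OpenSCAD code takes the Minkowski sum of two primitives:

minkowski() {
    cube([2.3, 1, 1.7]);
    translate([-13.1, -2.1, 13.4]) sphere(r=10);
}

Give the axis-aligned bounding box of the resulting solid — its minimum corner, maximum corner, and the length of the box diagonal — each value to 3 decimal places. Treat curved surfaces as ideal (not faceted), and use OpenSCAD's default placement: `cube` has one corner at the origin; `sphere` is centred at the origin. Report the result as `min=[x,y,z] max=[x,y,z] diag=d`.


min=[-23.100,-12.100,3.400] max=[-0.800,8.900,25.100] diag=37.539

A = translate([-13.1, -2.1, 13.4]) sphere(r=10) → bbox [-23.1,-12.1,3.4] .. [-3.1,7.9,23.4]
B = cube([2.3, 1, 1.7]) → bbox [0,0,0] .. [2.3,1,1.7]
lo = A.lo+B.lo = [-23.1+0, -12.1+0, 3.4+0] = [-23.100,-12.100,3.400]
hi = A.hi+B.hi = [-3.1+2.3, 7.9+1, 23.4+1.7] = [-0.800,8.900,25.100]
diag = √(22.3²+21²+21.7²) = √1409.18 = 37.539


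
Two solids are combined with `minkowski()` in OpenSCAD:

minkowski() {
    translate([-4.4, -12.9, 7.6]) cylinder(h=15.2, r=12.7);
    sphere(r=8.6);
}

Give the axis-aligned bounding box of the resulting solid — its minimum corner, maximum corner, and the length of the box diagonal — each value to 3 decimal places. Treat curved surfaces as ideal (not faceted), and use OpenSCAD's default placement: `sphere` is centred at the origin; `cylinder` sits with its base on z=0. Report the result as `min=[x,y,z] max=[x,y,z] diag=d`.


A = translate([-4.4, -12.9, 7.6]) cylinder(h=15.2, r=12.7) → bbox [-17.1,-25.6,7.6] .. [8.3,-0.2,22.8]
B = sphere(r=8.6) → bbox [-8.6,-8.6,-8.6] .. [8.6,8.6,8.6]
lo = A.lo+B.lo = [-17.1-8.6, -25.6-8.6, 7.6-8.6] = [-25.700,-34.200,-1.000]
hi = A.hi+B.hi = [8.3+8.6, -0.2+8.6, 22.8+8.6] = [16.900,8.400,31.400]
diag = √(42.6²+42.6²+32.4²) = √4679.28 = 68.405

min=[-25.700,-34.200,-1.000] max=[16.900,8.400,31.400] diag=68.405


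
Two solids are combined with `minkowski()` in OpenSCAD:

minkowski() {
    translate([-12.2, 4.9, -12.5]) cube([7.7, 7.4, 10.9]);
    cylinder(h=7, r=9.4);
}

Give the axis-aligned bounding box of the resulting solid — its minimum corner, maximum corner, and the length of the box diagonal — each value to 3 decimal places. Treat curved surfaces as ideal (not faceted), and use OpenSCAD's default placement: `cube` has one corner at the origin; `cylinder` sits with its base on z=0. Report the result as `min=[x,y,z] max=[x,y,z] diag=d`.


A = translate([-12.2, 4.9, -12.5]) cube([7.7, 7.4, 10.9]) → bbox [-12.2,4.9,-12.5] .. [-4.5,12.3,-1.6]
B = cylinder(h=7, r=9.4) → bbox [-9.4,-9.4,0] .. [9.4,9.4,7]
lo = A.lo+B.lo = [-12.2-9.4, 4.9-9.4, -12.5+0] = [-21.600,-4.500,-12.500]
hi = A.hi+B.hi = [-4.5+9.4, 12.3+9.4, -1.6+7] = [4.900,21.700,5.400]
diag = √(26.5²+26.2²+17.9²) = √1709.1 = 41.341

min=[-21.600,-4.500,-12.500] max=[4.900,21.700,5.400] diag=41.341


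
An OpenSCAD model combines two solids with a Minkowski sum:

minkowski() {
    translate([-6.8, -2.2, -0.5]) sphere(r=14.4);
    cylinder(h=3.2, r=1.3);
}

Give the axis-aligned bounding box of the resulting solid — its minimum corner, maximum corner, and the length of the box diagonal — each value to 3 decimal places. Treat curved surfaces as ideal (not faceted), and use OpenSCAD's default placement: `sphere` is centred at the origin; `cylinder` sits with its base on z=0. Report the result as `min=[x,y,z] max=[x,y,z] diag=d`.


min=[-22.500,-17.900,-14.900] max=[8.900,13.500,17.100] diag=54.735

A = translate([-6.8, -2.2, -0.5]) sphere(r=14.4) → bbox [-21.2,-16.6,-14.9] .. [7.6,12.2,13.9]
B = cylinder(h=3.2, r=1.3) → bbox [-1.3,-1.3,0] .. [1.3,1.3,3.2]
lo = A.lo+B.lo = [-21.2-1.3, -16.6-1.3, -14.9+0] = [-22.500,-17.900,-14.900]
hi = A.hi+B.hi = [7.6+1.3, 12.2+1.3, 13.9+3.2] = [8.900,13.500,17.100]
diag = √(31.4²+31.4²+32²) = √2995.92 = 54.735


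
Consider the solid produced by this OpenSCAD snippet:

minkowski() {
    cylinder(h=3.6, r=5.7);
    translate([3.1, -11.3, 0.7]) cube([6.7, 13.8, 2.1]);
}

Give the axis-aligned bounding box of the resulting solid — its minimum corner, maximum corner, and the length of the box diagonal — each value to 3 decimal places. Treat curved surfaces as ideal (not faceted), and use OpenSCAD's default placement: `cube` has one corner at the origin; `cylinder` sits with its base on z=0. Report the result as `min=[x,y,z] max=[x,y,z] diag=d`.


A = translate([3.1, -11.3, 0.7]) cube([6.7, 13.8, 2.1]) → bbox [3.1,-11.3,0.7] .. [9.8,2.5,2.8]
B = cylinder(h=3.6, r=5.7) → bbox [-5.7,-5.7,0] .. [5.7,5.7,3.6]
lo = A.lo+B.lo = [3.1-5.7, -11.3-5.7, 0.7+0] = [-2.600,-17.000,0.700]
hi = A.hi+B.hi = [9.8+5.7, 2.5+5.7, 2.8+3.6] = [15.500,8.200,6.400]
diag = √(18.1²+25.2²+5.7²) = √995.14 = 31.546

min=[-2.600,-17.000,0.700] max=[15.500,8.200,6.400] diag=31.546


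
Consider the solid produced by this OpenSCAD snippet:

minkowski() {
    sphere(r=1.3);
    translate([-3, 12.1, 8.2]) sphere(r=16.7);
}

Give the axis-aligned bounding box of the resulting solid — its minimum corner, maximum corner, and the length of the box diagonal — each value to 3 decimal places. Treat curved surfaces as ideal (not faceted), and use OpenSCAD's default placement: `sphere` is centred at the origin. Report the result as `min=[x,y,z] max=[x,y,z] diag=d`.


min=[-21.000,-5.900,-9.800] max=[15.000,30.100,26.200] diag=62.354

A = translate([-3, 12.1, 8.2]) sphere(r=16.7) → bbox [-19.7,-4.6,-8.5] .. [13.7,28.8,24.9]
B = sphere(r=1.3) → bbox [-1.3,-1.3,-1.3] .. [1.3,1.3,1.3]
lo = A.lo+B.lo = [-19.7-1.3, -4.6-1.3, -8.5-1.3] = [-21.000,-5.900,-9.800]
hi = A.hi+B.hi = [13.7+1.3, 28.8+1.3, 24.9+1.3] = [15.000,30.100,26.200]
diag = √(36²+36²+36²) = √3888 = 62.354


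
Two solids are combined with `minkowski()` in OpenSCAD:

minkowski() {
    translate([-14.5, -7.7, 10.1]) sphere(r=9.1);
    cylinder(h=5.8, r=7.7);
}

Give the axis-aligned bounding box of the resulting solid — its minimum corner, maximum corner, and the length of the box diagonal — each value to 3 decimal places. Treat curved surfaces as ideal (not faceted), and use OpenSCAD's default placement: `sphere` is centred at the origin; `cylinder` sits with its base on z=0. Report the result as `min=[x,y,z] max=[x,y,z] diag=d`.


min=[-31.300,-24.500,1.000] max=[2.300,9.100,25.000] diag=53.235

A = translate([-14.5, -7.7, 10.1]) sphere(r=9.1) → bbox [-23.6,-16.8,1] .. [-5.4,1.4,19.2]
B = cylinder(h=5.8, r=7.7) → bbox [-7.7,-7.7,0] .. [7.7,7.7,5.8]
lo = A.lo+B.lo = [-23.6-7.7, -16.8-7.7, 1+0] = [-31.300,-24.500,1.000]
hi = A.hi+B.hi = [-5.4+7.7, 1.4+7.7, 19.2+5.8] = [2.300,9.100,25.000]
diag = √(33.6²+33.6²+24²) = √2833.92 = 53.235


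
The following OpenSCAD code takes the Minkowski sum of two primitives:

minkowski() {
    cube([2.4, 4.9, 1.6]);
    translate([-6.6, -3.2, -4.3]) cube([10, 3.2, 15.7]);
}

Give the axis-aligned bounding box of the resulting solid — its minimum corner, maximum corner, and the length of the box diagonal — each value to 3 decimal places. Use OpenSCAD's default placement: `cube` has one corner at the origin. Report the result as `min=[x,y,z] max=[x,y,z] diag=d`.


A = translate([-6.6, -3.2, -4.3]) cube([10, 3.2, 15.7]) → bbox [-6.6,-3.2,-4.3] .. [3.4,0,11.4]
B = cube([2.4, 4.9, 1.6]) → bbox [0,0,0] .. [2.4,4.9,1.6]
lo = A.lo+B.lo = [-6.6+0, -3.2+0, -4.3+0] = [-6.600,-3.200,-4.300]
hi = A.hi+B.hi = [3.4+2.4, 0+4.9, 11.4+1.6] = [5.800,4.900,13.000]
diag = √(12.4²+8.1²+17.3²) = √518.66 = 22.774

min=[-6.600,-3.200,-4.300] max=[5.800,4.900,13.000] diag=22.774


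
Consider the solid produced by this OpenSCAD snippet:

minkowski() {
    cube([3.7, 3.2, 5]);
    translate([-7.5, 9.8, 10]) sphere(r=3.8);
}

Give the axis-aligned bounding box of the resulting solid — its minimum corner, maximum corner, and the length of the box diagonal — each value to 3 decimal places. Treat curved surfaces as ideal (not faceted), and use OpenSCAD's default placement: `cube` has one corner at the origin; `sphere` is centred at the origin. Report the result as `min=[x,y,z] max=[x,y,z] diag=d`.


A = translate([-7.5, 9.8, 10]) sphere(r=3.8) → bbox [-11.3,6,6.2] .. [-3.7,13.6,13.8]
B = cube([3.7, 3.2, 5]) → bbox [0,0,0] .. [3.7,3.2,5]
lo = A.lo+B.lo = [-11.3+0, 6+0, 6.2+0] = [-11.300,6.000,6.200]
hi = A.hi+B.hi = [-3.7+3.7, 13.6+3.2, 13.8+5] = [0.000,16.800,18.800]
diag = √(11.3²+10.8²+12.6²) = √403.09 = 20.077

min=[-11.300,6.000,6.200] max=[0.000,16.800,18.800] diag=20.077


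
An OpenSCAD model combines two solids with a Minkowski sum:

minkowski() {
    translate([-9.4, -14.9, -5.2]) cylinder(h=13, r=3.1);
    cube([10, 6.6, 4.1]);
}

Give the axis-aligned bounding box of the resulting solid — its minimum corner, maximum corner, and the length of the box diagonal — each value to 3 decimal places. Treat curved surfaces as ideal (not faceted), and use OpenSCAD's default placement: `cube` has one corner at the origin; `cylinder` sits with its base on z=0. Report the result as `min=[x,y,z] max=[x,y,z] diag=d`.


A = translate([-9.4, -14.9, -5.2]) cylinder(h=13, r=3.1) → bbox [-12.5,-18,-5.2] .. [-6.3,-11.8,7.8]
B = cube([10, 6.6, 4.1]) → bbox [0,0,0] .. [10,6.6,4.1]
lo = A.lo+B.lo = [-12.5+0, -18+0, -5.2+0] = [-12.500,-18.000,-5.200]
hi = A.hi+B.hi = [-6.3+10, -11.8+6.6, 7.8+4.1] = [3.700,-5.200,11.900]
diag = √(16.2²+12.8²+17.1²) = √718.69 = 26.808

min=[-12.500,-18.000,-5.200] max=[3.700,-5.200,11.900] diag=26.808


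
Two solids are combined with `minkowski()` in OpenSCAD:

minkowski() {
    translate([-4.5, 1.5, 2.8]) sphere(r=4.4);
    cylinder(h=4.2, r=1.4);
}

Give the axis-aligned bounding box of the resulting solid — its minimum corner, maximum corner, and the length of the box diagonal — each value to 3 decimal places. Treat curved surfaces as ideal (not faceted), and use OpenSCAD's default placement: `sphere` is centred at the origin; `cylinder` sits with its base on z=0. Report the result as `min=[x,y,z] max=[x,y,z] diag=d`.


min=[-10.300,-4.300,-1.600] max=[1.300,7.300,11.400] diag=20.931

A = translate([-4.5, 1.5, 2.8]) sphere(r=4.4) → bbox [-8.9,-2.9,-1.6] .. [-0.1,5.9,7.2]
B = cylinder(h=4.2, r=1.4) → bbox [-1.4,-1.4,0] .. [1.4,1.4,4.2]
lo = A.lo+B.lo = [-8.9-1.4, -2.9-1.4, -1.6+0] = [-10.300,-4.300,-1.600]
hi = A.hi+B.hi = [-0.1+1.4, 5.9+1.4, 7.2+4.2] = [1.300,7.300,11.400]
diag = √(11.6²+11.6²+13²) = √438.12 = 20.931


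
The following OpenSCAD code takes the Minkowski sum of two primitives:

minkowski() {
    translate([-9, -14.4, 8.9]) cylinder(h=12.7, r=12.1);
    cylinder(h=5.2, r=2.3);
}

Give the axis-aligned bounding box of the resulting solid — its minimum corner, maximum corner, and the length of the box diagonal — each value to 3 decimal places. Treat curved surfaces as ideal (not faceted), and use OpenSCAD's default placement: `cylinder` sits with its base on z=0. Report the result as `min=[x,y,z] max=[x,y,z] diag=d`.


min=[-23.400,-28.800,8.900] max=[5.400,0.000,26.800] diag=44.489

A = translate([-9, -14.4, 8.9]) cylinder(h=12.7, r=12.1) → bbox [-21.1,-26.5,8.9] .. [3.1,-2.3,21.6]
B = cylinder(h=5.2, r=2.3) → bbox [-2.3,-2.3,0] .. [2.3,2.3,5.2]
lo = A.lo+B.lo = [-21.1-2.3, -26.5-2.3, 8.9+0] = [-23.400,-28.800,8.900]
hi = A.hi+B.hi = [3.1+2.3, -2.3+2.3, 21.6+5.2] = [5.400,0.000,26.800]
diag = √(28.8²+28.8²+17.9²) = √1979.29 = 44.489


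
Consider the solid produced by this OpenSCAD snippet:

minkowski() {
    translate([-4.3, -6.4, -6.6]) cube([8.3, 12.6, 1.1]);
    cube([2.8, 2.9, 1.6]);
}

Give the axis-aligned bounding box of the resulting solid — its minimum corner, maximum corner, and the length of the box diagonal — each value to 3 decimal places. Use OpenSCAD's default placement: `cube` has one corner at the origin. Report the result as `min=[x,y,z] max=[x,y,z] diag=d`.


min=[-4.300,-6.400,-6.600] max=[6.800,9.100,-3.900] diag=19.255

A = translate([-4.3, -6.4, -6.6]) cube([8.3, 12.6, 1.1]) → bbox [-4.3,-6.4,-6.6] .. [4,6.2,-5.5]
B = cube([2.8, 2.9, 1.6]) → bbox [0,0,0] .. [2.8,2.9,1.6]
lo = A.lo+B.lo = [-4.3+0, -6.4+0, -6.6+0] = [-4.300,-6.400,-6.600]
hi = A.hi+B.hi = [4+2.8, 6.2+2.9, -5.5+1.6] = [6.800,9.100,-3.900]
diag = √(11.1²+15.5²+2.7²) = √370.75 = 19.255


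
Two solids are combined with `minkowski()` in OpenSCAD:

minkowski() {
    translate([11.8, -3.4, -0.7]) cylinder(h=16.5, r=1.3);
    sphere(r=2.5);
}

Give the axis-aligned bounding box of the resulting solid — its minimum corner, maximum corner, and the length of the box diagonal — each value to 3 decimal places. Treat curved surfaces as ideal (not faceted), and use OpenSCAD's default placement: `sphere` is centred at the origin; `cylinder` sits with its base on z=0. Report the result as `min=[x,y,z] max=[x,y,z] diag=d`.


min=[8.000,-7.200,-3.200] max=[15.600,0.400,18.300] diag=24.037

A = translate([11.8, -3.4, -0.7]) cylinder(h=16.5, r=1.3) → bbox [10.5,-4.7,-0.7] .. [13.1,-2.1,15.8]
B = sphere(r=2.5) → bbox [-2.5,-2.5,-2.5] .. [2.5,2.5,2.5]
lo = A.lo+B.lo = [10.5-2.5, -4.7-2.5, -0.7-2.5] = [8.000,-7.200,-3.200]
hi = A.hi+B.hi = [13.1+2.5, -2.1+2.5, 15.8+2.5] = [15.600,0.400,18.300]
diag = √(7.6²+7.6²+21.5²) = √577.77 = 24.037


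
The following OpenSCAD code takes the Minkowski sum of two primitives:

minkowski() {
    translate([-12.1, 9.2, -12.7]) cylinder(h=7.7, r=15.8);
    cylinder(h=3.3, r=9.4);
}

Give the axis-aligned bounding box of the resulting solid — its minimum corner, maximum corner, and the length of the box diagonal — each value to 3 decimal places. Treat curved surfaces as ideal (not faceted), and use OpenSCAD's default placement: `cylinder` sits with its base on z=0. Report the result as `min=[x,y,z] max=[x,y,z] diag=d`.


A = translate([-12.1, 9.2, -12.7]) cylinder(h=7.7, r=15.8) → bbox [-27.9,-6.6,-12.7] .. [3.7,25,-5]
B = cylinder(h=3.3, r=9.4) → bbox [-9.4,-9.4,0] .. [9.4,9.4,3.3]
lo = A.lo+B.lo = [-27.9-9.4, -6.6-9.4, -12.7+0] = [-37.300,-16.000,-12.700]
hi = A.hi+B.hi = [3.7+9.4, 25+9.4, -5+3.3] = [13.100,34.400,-1.700]
diag = √(50.4²+50.4²+11²) = √5201.32 = 72.120

min=[-37.300,-16.000,-12.700] max=[13.100,34.400,-1.700] diag=72.120


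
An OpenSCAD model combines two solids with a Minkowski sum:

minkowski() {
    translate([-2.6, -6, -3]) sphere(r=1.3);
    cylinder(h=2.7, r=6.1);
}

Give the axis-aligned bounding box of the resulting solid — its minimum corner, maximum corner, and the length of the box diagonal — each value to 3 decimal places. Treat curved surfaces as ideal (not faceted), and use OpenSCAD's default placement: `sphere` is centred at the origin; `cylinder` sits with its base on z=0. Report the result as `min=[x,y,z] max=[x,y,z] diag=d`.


min=[-10.000,-13.400,-4.300] max=[4.800,1.400,1.000] diag=21.591

A = translate([-2.6, -6, -3]) sphere(r=1.3) → bbox [-3.9,-7.3,-4.3] .. [-1.3,-4.7,-1.7]
B = cylinder(h=2.7, r=6.1) → bbox [-6.1,-6.1,0] .. [6.1,6.1,2.7]
lo = A.lo+B.lo = [-3.9-6.1, -7.3-6.1, -4.3+0] = [-10.000,-13.400,-4.300]
hi = A.hi+B.hi = [-1.3+6.1, -4.7+6.1, -1.7+2.7] = [4.800,1.400,1.000]
diag = √(14.8²+14.8²+5.3²) = √466.17 = 21.591


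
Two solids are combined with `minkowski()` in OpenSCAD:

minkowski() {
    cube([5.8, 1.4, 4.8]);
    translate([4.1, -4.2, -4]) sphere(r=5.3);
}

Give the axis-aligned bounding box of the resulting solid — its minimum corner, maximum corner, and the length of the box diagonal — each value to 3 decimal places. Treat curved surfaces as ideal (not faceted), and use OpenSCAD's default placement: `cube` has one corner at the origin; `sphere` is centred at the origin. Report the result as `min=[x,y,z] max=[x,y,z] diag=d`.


min=[-1.200,-9.500,-9.300] max=[15.200,2.500,6.100] diag=25.497

A = translate([4.1, -4.2, -4]) sphere(r=5.3) → bbox [-1.2,-9.5,-9.3] .. [9.4,1.1,1.3]
B = cube([5.8, 1.4, 4.8]) → bbox [0,0,0] .. [5.8,1.4,4.8]
lo = A.lo+B.lo = [-1.2+0, -9.5+0, -9.3+0] = [-1.200,-9.500,-9.300]
hi = A.hi+B.hi = [9.4+5.8, 1.1+1.4, 1.3+4.8] = [15.200,2.500,6.100]
diag = √(16.4²+12²+15.4²) = √650.12 = 25.497


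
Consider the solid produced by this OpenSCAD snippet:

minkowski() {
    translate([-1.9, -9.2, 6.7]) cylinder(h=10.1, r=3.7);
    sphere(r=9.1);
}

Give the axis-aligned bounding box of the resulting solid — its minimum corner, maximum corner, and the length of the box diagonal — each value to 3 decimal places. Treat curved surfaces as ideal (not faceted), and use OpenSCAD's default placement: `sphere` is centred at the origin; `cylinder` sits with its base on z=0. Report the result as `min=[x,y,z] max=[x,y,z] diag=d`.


min=[-14.700,-22.000,-2.400] max=[10.900,3.600,25.900] diag=45.952

A = translate([-1.9, -9.2, 6.7]) cylinder(h=10.1, r=3.7) → bbox [-5.6,-12.9,6.7] .. [1.8,-5.5,16.8]
B = sphere(r=9.1) → bbox [-9.1,-9.1,-9.1] .. [9.1,9.1,9.1]
lo = A.lo+B.lo = [-5.6-9.1, -12.9-9.1, 6.7-9.1] = [-14.700,-22.000,-2.400]
hi = A.hi+B.hi = [1.8+9.1, -5.5+9.1, 16.8+9.1] = [10.900,3.600,25.900]
diag = √(25.6²+25.6²+28.3²) = √2111.61 = 45.952


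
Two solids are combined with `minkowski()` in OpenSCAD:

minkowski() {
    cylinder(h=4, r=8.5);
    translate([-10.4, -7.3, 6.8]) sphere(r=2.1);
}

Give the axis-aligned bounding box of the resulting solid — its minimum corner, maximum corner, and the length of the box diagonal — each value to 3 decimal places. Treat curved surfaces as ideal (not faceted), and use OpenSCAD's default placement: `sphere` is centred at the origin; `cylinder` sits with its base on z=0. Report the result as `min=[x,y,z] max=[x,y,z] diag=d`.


min=[-21.000,-17.900,4.700] max=[0.200,3.300,12.900] diag=31.082

A = translate([-10.4, -7.3, 6.8]) sphere(r=2.1) → bbox [-12.5,-9.4,4.7] .. [-8.3,-5.2,8.9]
B = cylinder(h=4, r=8.5) → bbox [-8.5,-8.5,0] .. [8.5,8.5,4]
lo = A.lo+B.lo = [-12.5-8.5, -9.4-8.5, 4.7+0] = [-21.000,-17.900,4.700]
hi = A.hi+B.hi = [-8.3+8.5, -5.2+8.5, 8.9+4] = [0.200,3.300,12.900]
diag = √(21.2²+21.2²+8.2²) = √966.12 = 31.082


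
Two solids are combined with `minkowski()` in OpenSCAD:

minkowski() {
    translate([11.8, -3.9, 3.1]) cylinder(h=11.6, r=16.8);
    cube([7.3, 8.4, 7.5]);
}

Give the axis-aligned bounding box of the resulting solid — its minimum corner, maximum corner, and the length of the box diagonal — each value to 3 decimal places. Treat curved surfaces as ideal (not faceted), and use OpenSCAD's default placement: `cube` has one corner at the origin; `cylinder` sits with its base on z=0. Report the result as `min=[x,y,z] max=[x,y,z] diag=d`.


A = translate([11.8, -3.9, 3.1]) cylinder(h=11.6, r=16.8) → bbox [-5,-20.7,3.1] .. [28.6,12.9,14.7]
B = cube([7.3, 8.4, 7.5]) → bbox [0,0,0] .. [7.3,8.4,7.5]
lo = A.lo+B.lo = [-5+0, -20.7+0, 3.1+0] = [-5.000,-20.700,3.100]
hi = A.hi+B.hi = [28.6+7.3, 12.9+8.4, 14.7+7.5] = [35.900,21.300,22.200]
diag = √(40.9²+42²+19.1²) = √3801.62 = 61.657

min=[-5.000,-20.700,3.100] max=[35.900,21.300,22.200] diag=61.657


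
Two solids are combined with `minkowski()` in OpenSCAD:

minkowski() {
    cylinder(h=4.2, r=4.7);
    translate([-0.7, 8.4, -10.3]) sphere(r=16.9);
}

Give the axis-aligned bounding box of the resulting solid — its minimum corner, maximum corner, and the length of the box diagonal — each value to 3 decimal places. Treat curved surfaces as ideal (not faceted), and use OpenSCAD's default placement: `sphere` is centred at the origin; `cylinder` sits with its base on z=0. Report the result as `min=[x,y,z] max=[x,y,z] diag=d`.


A = translate([-0.7, 8.4, -10.3]) sphere(r=16.9) → bbox [-17.6,-8.5,-27.2] .. [16.2,25.3,6.6]
B = cylinder(h=4.2, r=4.7) → bbox [-4.7,-4.7,0] .. [4.7,4.7,4.2]
lo = A.lo+B.lo = [-17.6-4.7, -8.5-4.7, -27.2+0] = [-22.300,-13.200,-27.200]
hi = A.hi+B.hi = [16.2+4.7, 25.3+4.7, 6.6+4.2] = [20.900,30.000,10.800]
diag = √(43.2²+43.2²+38²) = √5176.48 = 71.948

min=[-22.300,-13.200,-27.200] max=[20.900,30.000,10.800] diag=71.948


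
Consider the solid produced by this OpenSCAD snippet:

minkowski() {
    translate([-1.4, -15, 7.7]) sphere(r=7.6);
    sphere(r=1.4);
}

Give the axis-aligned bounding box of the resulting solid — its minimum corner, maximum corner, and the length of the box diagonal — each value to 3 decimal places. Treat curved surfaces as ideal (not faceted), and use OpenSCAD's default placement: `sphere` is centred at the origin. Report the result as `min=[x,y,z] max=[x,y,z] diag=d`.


min=[-10.400,-24.000,-1.300] max=[7.600,-6.000,16.700] diag=31.177

A = translate([-1.4, -15, 7.7]) sphere(r=7.6) → bbox [-9,-22.6,0.1] .. [6.2,-7.4,15.3]
B = sphere(r=1.4) → bbox [-1.4,-1.4,-1.4] .. [1.4,1.4,1.4]
lo = A.lo+B.lo = [-9-1.4, -22.6-1.4, 0.1-1.4] = [-10.400,-24.000,-1.300]
hi = A.hi+B.hi = [6.2+1.4, -7.4+1.4, 15.3+1.4] = [7.600,-6.000,16.700]
diag = √(18²+18²+18²) = √972 = 31.177


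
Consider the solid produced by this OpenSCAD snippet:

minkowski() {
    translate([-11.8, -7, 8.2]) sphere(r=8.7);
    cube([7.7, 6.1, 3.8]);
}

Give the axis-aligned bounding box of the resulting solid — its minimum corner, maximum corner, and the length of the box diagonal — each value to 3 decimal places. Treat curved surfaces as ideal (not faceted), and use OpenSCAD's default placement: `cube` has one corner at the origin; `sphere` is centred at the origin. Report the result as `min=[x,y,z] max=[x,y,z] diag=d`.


min=[-20.500,-15.700,-0.500] max=[4.600,7.800,20.700] diag=40.394

A = translate([-11.8, -7, 8.2]) sphere(r=8.7) → bbox [-20.5,-15.7,-0.5] .. [-3.1,1.7,16.9]
B = cube([7.7, 6.1, 3.8]) → bbox [0,0,0] .. [7.7,6.1,3.8]
lo = A.lo+B.lo = [-20.5+0, -15.7+0, -0.5+0] = [-20.500,-15.700,-0.500]
hi = A.hi+B.hi = [-3.1+7.7, 1.7+6.1, 16.9+3.8] = [4.600,7.800,20.700]
diag = √(25.1²+23.5²+21.2²) = √1631.7 = 40.394


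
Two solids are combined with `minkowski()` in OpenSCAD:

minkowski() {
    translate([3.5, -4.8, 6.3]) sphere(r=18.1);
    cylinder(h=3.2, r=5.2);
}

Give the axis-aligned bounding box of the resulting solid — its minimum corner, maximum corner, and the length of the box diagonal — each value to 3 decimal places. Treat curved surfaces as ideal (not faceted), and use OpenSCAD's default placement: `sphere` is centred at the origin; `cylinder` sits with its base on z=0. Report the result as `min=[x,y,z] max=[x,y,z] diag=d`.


A = translate([3.5, -4.8, 6.3]) sphere(r=18.1) → bbox [-14.6,-22.9,-11.8] .. [21.6,13.3,24.4]
B = cylinder(h=3.2, r=5.2) → bbox [-5.2,-5.2,0] .. [5.2,5.2,3.2]
lo = A.lo+B.lo = [-14.6-5.2, -22.9-5.2, -11.8+0] = [-19.800,-28.100,-11.800]
hi = A.hi+B.hi = [21.6+5.2, 13.3+5.2, 24.4+3.2] = [26.800,18.500,27.600]
diag = √(46.6²+46.6²+39.4²) = √5895.48 = 76.782

min=[-19.800,-28.100,-11.800] max=[26.800,18.500,27.600] diag=76.782


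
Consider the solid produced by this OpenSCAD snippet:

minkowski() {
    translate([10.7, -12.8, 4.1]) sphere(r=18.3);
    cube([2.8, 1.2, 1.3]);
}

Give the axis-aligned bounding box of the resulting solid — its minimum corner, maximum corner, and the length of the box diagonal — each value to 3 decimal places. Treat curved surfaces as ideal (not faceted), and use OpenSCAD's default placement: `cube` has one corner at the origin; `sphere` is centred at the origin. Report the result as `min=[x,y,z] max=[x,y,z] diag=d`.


A = translate([10.7, -12.8, 4.1]) sphere(r=18.3) → bbox [-7.6,-31.1,-14.2] .. [29,5.5,22.4]
B = cube([2.8, 1.2, 1.3]) → bbox [0,0,0] .. [2.8,1.2,1.3]
lo = A.lo+B.lo = [-7.6+0, -31.1+0, -14.2+0] = [-7.600,-31.100,-14.200]
hi = A.hi+B.hi = [29+2.8, 5.5+1.2, 22.4+1.3] = [31.800,6.700,23.700]
diag = √(39.4²+37.8²+37.9²) = √4417.61 = 66.465

min=[-7.600,-31.100,-14.200] max=[31.800,6.700,23.700] diag=66.465


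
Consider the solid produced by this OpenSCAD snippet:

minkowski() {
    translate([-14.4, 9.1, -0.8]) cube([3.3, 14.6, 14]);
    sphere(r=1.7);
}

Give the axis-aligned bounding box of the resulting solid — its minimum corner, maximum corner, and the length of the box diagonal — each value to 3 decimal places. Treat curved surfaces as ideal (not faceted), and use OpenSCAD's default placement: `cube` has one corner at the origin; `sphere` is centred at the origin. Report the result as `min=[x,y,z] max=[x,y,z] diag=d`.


min=[-16.100,7.400,-2.500] max=[-9.400,25.400,14.900] diag=25.916

A = translate([-14.4, 9.1, -0.8]) cube([3.3, 14.6, 14]) → bbox [-14.4,9.1,-0.8] .. [-11.1,23.7,13.2]
B = sphere(r=1.7) → bbox [-1.7,-1.7,-1.7] .. [1.7,1.7,1.7]
lo = A.lo+B.lo = [-14.4-1.7, 9.1-1.7, -0.8-1.7] = [-16.100,7.400,-2.500]
hi = A.hi+B.hi = [-11.1+1.7, 23.7+1.7, 13.2+1.7] = [-9.400,25.400,14.900]
diag = √(6.7²+18²+17.4²) = √671.65 = 25.916


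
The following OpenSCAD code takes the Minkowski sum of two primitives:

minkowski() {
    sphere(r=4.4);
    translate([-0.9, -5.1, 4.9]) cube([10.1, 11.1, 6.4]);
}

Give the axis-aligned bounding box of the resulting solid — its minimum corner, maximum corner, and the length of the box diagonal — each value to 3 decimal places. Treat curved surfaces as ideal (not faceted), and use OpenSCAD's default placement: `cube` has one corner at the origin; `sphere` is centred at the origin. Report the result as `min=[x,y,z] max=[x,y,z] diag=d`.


A = translate([-0.9, -5.1, 4.9]) cube([10.1, 11.1, 6.4]) → bbox [-0.9,-5.1,4.9] .. [9.2,6,11.3]
B = sphere(r=4.4) → bbox [-4.4,-4.4,-4.4] .. [4.4,4.4,4.4]
lo = A.lo+B.lo = [-0.9-4.4, -5.1-4.4, 4.9-4.4] = [-5.300,-9.500,0.500]
hi = A.hi+B.hi = [9.2+4.4, 6+4.4, 11.3+4.4] = [13.600,10.400,15.700]
diag = √(18.9²+19.9²+15.2²) = √984.26 = 31.373

min=[-5.300,-9.500,0.500] max=[13.600,10.400,15.700] diag=31.373


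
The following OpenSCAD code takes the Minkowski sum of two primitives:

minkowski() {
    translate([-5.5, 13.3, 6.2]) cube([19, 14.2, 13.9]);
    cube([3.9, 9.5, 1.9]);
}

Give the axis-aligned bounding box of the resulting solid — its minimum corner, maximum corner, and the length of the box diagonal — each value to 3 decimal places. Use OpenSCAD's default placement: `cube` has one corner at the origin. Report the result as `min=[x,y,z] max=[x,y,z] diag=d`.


A = translate([-5.5, 13.3, 6.2]) cube([19, 14.2, 13.9]) → bbox [-5.5,13.3,6.2] .. [13.5,27.5,20.1]
B = cube([3.9, 9.5, 1.9]) → bbox [0,0,0] .. [3.9,9.5,1.9]
lo = A.lo+B.lo = [-5.5+0, 13.3+0, 6.2+0] = [-5.500,13.300,6.200]
hi = A.hi+B.hi = [13.5+3.9, 27.5+9.5, 20.1+1.9] = [17.400,37.000,22.000]
diag = √(22.9²+23.7²+15.8²) = √1335.74 = 36.548

min=[-5.500,13.300,6.200] max=[17.400,37.000,22.000] diag=36.548


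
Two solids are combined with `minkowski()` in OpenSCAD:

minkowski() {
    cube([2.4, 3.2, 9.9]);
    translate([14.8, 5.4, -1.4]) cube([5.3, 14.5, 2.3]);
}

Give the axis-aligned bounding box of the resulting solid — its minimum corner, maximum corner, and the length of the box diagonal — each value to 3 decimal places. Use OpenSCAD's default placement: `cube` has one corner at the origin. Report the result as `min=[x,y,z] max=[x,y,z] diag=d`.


A = translate([14.8, 5.4, -1.4]) cube([5.3, 14.5, 2.3]) → bbox [14.8,5.4,-1.4] .. [20.1,19.9,0.9]
B = cube([2.4, 3.2, 9.9]) → bbox [0,0,0] .. [2.4,3.2,9.9]
lo = A.lo+B.lo = [14.8+0, 5.4+0, -1.4+0] = [14.800,5.400,-1.400]
hi = A.hi+B.hi = [20.1+2.4, 19.9+3.2, 0.9+9.9] = [22.500,23.100,10.800]
diag = √(7.7²+17.7²+12.2²) = √521.42 = 22.835

min=[14.800,5.400,-1.400] max=[22.500,23.100,10.800] diag=22.835


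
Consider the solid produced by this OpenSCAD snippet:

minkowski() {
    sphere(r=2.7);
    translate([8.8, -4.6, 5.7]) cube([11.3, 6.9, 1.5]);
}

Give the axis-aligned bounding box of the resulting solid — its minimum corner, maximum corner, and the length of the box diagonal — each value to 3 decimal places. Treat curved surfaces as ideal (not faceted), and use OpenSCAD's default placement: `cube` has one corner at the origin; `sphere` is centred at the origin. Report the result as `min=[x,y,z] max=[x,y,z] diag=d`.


A = translate([8.8, -4.6, 5.7]) cube([11.3, 6.9, 1.5]) → bbox [8.8,-4.6,5.7] .. [20.1,2.3,7.2]
B = sphere(r=2.7) → bbox [-2.7,-2.7,-2.7] .. [2.7,2.7,2.7]
lo = A.lo+B.lo = [8.8-2.7, -4.6-2.7, 5.7-2.7] = [6.100,-7.300,3.000]
hi = A.hi+B.hi = [20.1+2.7, 2.3+2.7, 7.2+2.7] = [22.800,5.000,9.900]
diag = √(16.7²+12.3²+6.9²) = √477.79 = 21.858

min=[6.100,-7.300,3.000] max=[22.800,5.000,9.900] diag=21.858


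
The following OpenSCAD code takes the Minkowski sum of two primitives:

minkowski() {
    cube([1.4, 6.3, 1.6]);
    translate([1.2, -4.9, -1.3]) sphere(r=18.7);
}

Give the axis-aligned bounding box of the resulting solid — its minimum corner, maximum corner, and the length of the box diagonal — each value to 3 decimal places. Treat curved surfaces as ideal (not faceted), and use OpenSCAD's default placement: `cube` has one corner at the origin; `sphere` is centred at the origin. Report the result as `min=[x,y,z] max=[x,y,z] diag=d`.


min=[-17.500,-23.600,-20.000] max=[21.300,20.100,19.000] diag=70.258

A = translate([1.2, -4.9, -1.3]) sphere(r=18.7) → bbox [-17.5,-23.6,-20] .. [19.9,13.8,17.4]
B = cube([1.4, 6.3, 1.6]) → bbox [0,0,0] .. [1.4,6.3,1.6]
lo = A.lo+B.lo = [-17.5+0, -23.6+0, -20+0] = [-17.500,-23.600,-20.000]
hi = A.hi+B.hi = [19.9+1.4, 13.8+6.3, 17.4+1.6] = [21.300,20.100,19.000]
diag = √(38.8²+43.7²+39²) = √4936.13 = 70.258


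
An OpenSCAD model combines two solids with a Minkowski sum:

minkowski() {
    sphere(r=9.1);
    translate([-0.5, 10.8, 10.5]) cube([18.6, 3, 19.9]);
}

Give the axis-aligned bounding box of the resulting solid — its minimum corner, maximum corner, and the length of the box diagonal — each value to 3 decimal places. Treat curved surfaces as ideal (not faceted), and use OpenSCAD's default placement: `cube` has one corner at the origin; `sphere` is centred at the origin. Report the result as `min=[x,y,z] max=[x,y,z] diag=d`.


A = translate([-0.5, 10.8, 10.5]) cube([18.6, 3, 19.9]) → bbox [-0.5,10.8,10.5] .. [18.1,13.8,30.4]
B = sphere(r=9.1) → bbox [-9.1,-9.1,-9.1] .. [9.1,9.1,9.1]
lo = A.lo+B.lo = [-0.5-9.1, 10.8-9.1, 10.5-9.1] = [-9.600,1.700,1.400]
hi = A.hi+B.hi = [18.1+9.1, 13.8+9.1, 30.4+9.1] = [27.200,22.900,39.500]
diag = √(36.8²+21.2²+38.1²) = √3255.29 = 57.055

min=[-9.600,1.700,1.400] max=[27.200,22.900,39.500] diag=57.055


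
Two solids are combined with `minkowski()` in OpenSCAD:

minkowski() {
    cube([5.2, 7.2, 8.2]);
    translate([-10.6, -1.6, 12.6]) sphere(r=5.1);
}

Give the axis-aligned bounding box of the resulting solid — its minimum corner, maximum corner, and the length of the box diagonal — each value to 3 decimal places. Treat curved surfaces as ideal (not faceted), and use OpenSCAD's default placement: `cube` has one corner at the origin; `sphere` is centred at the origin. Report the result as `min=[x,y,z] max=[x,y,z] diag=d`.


A = translate([-10.6, -1.6, 12.6]) sphere(r=5.1) → bbox [-15.7,-6.7,7.5] .. [-5.5,3.5,17.7]
B = cube([5.2, 7.2, 8.2]) → bbox [0,0,0] .. [5.2,7.2,8.2]
lo = A.lo+B.lo = [-15.7+0, -6.7+0, 7.5+0] = [-15.700,-6.700,7.500]
hi = A.hi+B.hi = [-5.5+5.2, 3.5+7.2, 17.7+8.2] = [-0.300,10.700,25.900]
diag = √(15.4²+17.4²+18.4²) = √878.48 = 29.639

min=[-15.700,-6.700,7.500] max=[-0.300,10.700,25.900] diag=29.639


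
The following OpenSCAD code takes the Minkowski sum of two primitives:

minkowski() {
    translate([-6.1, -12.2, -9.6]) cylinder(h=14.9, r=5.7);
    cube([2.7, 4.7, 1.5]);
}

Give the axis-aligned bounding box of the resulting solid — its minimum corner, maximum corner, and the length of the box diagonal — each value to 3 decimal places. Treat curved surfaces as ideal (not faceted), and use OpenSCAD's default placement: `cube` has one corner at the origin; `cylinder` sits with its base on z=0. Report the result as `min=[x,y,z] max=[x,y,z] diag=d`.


min=[-11.800,-17.900,-9.600] max=[2.300,-1.800,6.800] diag=26.963

A = translate([-6.1, -12.2, -9.6]) cylinder(h=14.9, r=5.7) → bbox [-11.8,-17.9,-9.6] .. [-0.4,-6.5,5.3]
B = cube([2.7, 4.7, 1.5]) → bbox [0,0,0] .. [2.7,4.7,1.5]
lo = A.lo+B.lo = [-11.8+0, -17.9+0, -9.6+0] = [-11.800,-17.900,-9.600]
hi = A.hi+B.hi = [-0.4+2.7, -6.5+4.7, 5.3+1.5] = [2.300,-1.800,6.800]
diag = √(14.1²+16.1²+16.4²) = √726.98 = 26.963


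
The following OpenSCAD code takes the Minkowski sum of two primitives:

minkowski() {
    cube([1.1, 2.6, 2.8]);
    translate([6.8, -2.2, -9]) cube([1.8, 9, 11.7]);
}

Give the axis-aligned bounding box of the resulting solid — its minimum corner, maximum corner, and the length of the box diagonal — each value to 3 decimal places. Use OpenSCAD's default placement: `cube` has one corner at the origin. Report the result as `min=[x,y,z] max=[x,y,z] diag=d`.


min=[6.800,-2.200,-9.000] max=[9.700,9.400,5.500] diag=18.794

A = translate([6.8, -2.2, -9]) cube([1.8, 9, 11.7]) → bbox [6.8,-2.2,-9] .. [8.6,6.8,2.7]
B = cube([1.1, 2.6, 2.8]) → bbox [0,0,0] .. [1.1,2.6,2.8]
lo = A.lo+B.lo = [6.8+0, -2.2+0, -9+0] = [6.800,-2.200,-9.000]
hi = A.hi+B.hi = [8.6+1.1, 6.8+2.6, 2.7+2.8] = [9.700,9.400,5.500]
diag = √(2.9²+11.6²+14.5²) = √353.22 = 18.794


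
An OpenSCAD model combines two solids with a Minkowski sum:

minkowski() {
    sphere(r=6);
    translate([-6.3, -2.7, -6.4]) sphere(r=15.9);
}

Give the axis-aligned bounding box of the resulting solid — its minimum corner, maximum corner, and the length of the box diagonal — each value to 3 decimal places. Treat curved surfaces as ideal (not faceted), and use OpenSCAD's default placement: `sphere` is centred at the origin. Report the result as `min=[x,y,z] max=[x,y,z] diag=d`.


A = translate([-6.3, -2.7, -6.4]) sphere(r=15.9) → bbox [-22.2,-18.6,-22.3] .. [9.6,13.2,9.5]
B = sphere(r=6) → bbox [-6,-6,-6] .. [6,6,6]
lo = A.lo+B.lo = [-22.2-6, -18.6-6, -22.3-6] = [-28.200,-24.600,-28.300]
hi = A.hi+B.hi = [9.6+6, 13.2+6, 9.5+6] = [15.600,19.200,15.500]
diag = √(43.8²+43.8²+43.8²) = √5755.32 = 75.864

min=[-28.200,-24.600,-28.300] max=[15.600,19.200,15.500] diag=75.864


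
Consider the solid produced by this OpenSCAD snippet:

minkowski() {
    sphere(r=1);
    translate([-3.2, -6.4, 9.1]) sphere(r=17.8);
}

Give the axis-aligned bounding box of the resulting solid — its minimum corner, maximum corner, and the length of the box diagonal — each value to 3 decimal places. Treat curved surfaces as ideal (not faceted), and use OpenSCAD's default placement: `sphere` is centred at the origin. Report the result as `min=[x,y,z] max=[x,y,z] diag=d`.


min=[-22.000,-25.200,-9.700] max=[15.600,12.400,27.900] diag=65.125

A = translate([-3.2, -6.4, 9.1]) sphere(r=17.8) → bbox [-21,-24.2,-8.7] .. [14.6,11.4,26.9]
B = sphere(r=1) → bbox [-1,-1,-1] .. [1,1,1]
lo = A.lo+B.lo = [-21-1, -24.2-1, -8.7-1] = [-22.000,-25.200,-9.700]
hi = A.hi+B.hi = [14.6+1, 11.4+1, 26.9+1] = [15.600,12.400,27.900]
diag = √(37.6²+37.6²+37.6²) = √4241.28 = 65.125


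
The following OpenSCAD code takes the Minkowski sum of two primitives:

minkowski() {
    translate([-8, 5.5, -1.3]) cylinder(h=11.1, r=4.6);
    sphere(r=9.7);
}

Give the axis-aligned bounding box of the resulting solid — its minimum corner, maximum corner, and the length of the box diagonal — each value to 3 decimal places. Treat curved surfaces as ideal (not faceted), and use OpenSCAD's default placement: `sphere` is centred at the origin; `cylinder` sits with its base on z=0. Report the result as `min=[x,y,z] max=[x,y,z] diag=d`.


min=[-22.300,-8.800,-11.000] max=[6.300,19.800,19.500] diag=50.657

A = translate([-8, 5.5, -1.3]) cylinder(h=11.1, r=4.6) → bbox [-12.6,0.9,-1.3] .. [-3.4,10.1,9.8]
B = sphere(r=9.7) → bbox [-9.7,-9.7,-9.7] .. [9.7,9.7,9.7]
lo = A.lo+B.lo = [-12.6-9.7, 0.9-9.7, -1.3-9.7] = [-22.300,-8.800,-11.000]
hi = A.hi+B.hi = [-3.4+9.7, 10.1+9.7, 9.8+9.7] = [6.300,19.800,19.500]
diag = √(28.6²+28.6²+30.5²) = √2566.17 = 50.657


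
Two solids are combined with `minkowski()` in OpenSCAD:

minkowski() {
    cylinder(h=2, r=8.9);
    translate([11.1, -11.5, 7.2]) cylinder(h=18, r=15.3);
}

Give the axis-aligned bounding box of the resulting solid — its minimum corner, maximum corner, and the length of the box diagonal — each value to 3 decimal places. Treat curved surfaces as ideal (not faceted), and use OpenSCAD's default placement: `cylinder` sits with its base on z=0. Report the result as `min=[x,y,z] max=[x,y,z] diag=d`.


min=[-13.100,-35.700,7.200] max=[35.300,12.700,27.200] diag=71.310

A = translate([11.1, -11.5, 7.2]) cylinder(h=18, r=15.3) → bbox [-4.2,-26.8,7.2] .. [26.4,3.8,25.2]
B = cylinder(h=2, r=8.9) → bbox [-8.9,-8.9,0] .. [8.9,8.9,2]
lo = A.lo+B.lo = [-4.2-8.9, -26.8-8.9, 7.2+0] = [-13.100,-35.700,7.200]
hi = A.hi+B.hi = [26.4+8.9, 3.8+8.9, 25.2+2] = [35.300,12.700,27.200]
diag = √(48.4²+48.4²+20²) = √5085.12 = 71.310


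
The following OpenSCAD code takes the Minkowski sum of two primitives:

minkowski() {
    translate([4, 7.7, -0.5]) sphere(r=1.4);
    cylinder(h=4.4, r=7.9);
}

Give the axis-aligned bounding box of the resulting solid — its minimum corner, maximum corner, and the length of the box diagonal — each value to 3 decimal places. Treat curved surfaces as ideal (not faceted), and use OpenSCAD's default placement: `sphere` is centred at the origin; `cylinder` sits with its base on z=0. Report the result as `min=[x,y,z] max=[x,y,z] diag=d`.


min=[-5.300,-1.600,-1.900] max=[13.300,17.000,5.300] diag=27.272

A = translate([4, 7.7, -0.5]) sphere(r=1.4) → bbox [2.6,6.3,-1.9] .. [5.4,9.1,0.9]
B = cylinder(h=4.4, r=7.9) → bbox [-7.9,-7.9,0] .. [7.9,7.9,4.4]
lo = A.lo+B.lo = [2.6-7.9, 6.3-7.9, -1.9+0] = [-5.300,-1.600,-1.900]
hi = A.hi+B.hi = [5.4+7.9, 9.1+7.9, 0.9+4.4] = [13.300,17.000,5.300]
diag = √(18.6²+18.6²+7.2²) = √743.76 = 27.272


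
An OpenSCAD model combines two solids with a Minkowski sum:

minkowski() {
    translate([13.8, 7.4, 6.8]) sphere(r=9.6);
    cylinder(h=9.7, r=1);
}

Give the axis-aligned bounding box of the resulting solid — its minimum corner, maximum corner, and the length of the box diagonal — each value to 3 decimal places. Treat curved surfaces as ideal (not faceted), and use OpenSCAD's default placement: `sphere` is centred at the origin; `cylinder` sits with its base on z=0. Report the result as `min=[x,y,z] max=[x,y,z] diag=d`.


min=[3.200,-3.200,-2.800] max=[24.400,18.000,26.100] diag=41.642

A = translate([13.8, 7.4, 6.8]) sphere(r=9.6) → bbox [4.2,-2.2,-2.8] .. [23.4,17,16.4]
B = cylinder(h=9.7, r=1) → bbox [-1,-1,0] .. [1,1,9.7]
lo = A.lo+B.lo = [4.2-1, -2.2-1, -2.8+0] = [3.200,-3.200,-2.800]
hi = A.hi+B.hi = [23.4+1, 17+1, 16.4+9.7] = [24.400,18.000,26.100]
diag = √(21.2²+21.2²+28.9²) = √1734.09 = 41.642
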